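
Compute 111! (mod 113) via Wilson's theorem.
(112)! = (111)! × (112) ≡ -1 (mod 113). So (111)! ≡ -1 × (112)^(-1) ≡ (-1)×(-1) = 1 (mod 113)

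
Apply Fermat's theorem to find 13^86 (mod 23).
By Fermat: 13^{22} ≡ 1 (mod 23). 86 = 3×22 + 20. So 13^{86} ≡ 13^{20} ≡ 3 (mod 23)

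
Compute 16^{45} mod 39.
1

Using successive squaring:
Binary expansion of 45: 101101
Powers of 16 mod 39 (each is the square of the previous):
  16^1 ≡ 16 (mod 39)
  16^2 ≡ 16² = 256 ≡ 22 (mod 39)
  16^4 ≡ 22² = 484 ≡ 16 (mod 39)
  16^8 ≡ 16² = 256 ≡ 22 (mod 39)
  16^16 ≡ 22² = 484 ≡ 16 (mod 39)
  16^32 ≡ 16² = 256 ≡ 22 (mod 39)
45 = 32 + 8 + 4 + 1, so 16^45 = 16^32 × 16^8 × 16^4 × 16^1 ≡ 22 × 22 × 16 × 16 (mod 39)
Multiplying step by step:
  22 × 22 = 484 ≡ 16 (mod 39)
  16 × 16 = 256 ≡ 22 (mod 39)
  22 × 16 = 352 ≡ 1 (mod 39)
Result: 16^45 ≡ 1 (mod 39)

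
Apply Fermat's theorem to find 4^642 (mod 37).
By Fermat: 4^{36} ≡ 1 (mod 37). 642 ≡ 30 (mod 36). So 4^{642} ≡ 4^{30} ≡ 10 (mod 37)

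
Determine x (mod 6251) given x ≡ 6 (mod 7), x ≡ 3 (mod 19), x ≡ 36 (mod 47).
4031

Using the Chinese Remainder Theorem:
M = product of moduli = 6251
For equation 1: M_1 = 893, 893 ≡ 4 (mod 7), inverse of 893 mod 7 is 2 (check: 4 × 2 = 8 ≡ 1 (mod 7))
For equation 2: M_2 = 329, 329 ≡ 6 (mod 19), inverse of 329 mod 19 is 16 (check: 6 × 16 = 96 ≡ 1 (mod 19))
For equation 3: M_3 = 133, 133 ≡ 39 (mod 47), inverse of 133 mod 47 is 41 (check: 39 × 41 = 1599 ≡ 1 (mod 47))
Combine: x ≡ Σ r_i×M_i×(M_i⁻¹ mod m_i) = 6×893×2 + 3×329×16 + 36×133×41 = 10716 + 15792 + 196308 = 222816
222816 mod 6251 = 4031
x ≡ 4031 (mod 6251)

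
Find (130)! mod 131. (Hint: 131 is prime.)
By Wilson's theorem, (130)! ≡ -1 ≡ 130 (mod 131)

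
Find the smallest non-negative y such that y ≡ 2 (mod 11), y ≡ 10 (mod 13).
101

Using the Chinese Remainder Theorem:
M = product of moduli = 143
For equation 1: M_1 = 13, 13 ≡ 2 (mod 11), inverse of 13 mod 11 is 6 (check: 2 × 6 = 12 ≡ 1 (mod 11))
For equation 2: M_2 = 11, 11 ≡ 11 (mod 13), inverse of 11 mod 13 is 6 (check: 11 × 6 = 66 ≡ 1 (mod 13))
Combine: y ≡ Σ r_i×M_i×(M_i⁻¹ mod m_i) = 2×13×6 + 10×11×6 = 156 + 660 = 816
816 mod 143 = 101
y ≡ 101 (mod 143)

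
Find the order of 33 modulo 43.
Powers of 33 mod 43: 33^1≡33, 33^2≡14, 33^3≡32, 33^4≡24, 33^5≡18, 33^6≡35, 33^7≡37, 33^8≡17, 33^9≡2, 33^10≡23, 33^11≡28, 33^12≡21, 33^13≡5, 33^14≡36, 33^15≡27, 33^16≡31, 33^17≡34, 33^18≡4, 33^19≡3, 33^20≡13, 33^21≡42, 33^22≡10, 33^23≡29, 33^24≡11, 33^25≡19, 33^26≡25, 33^27≡8, 33^28≡6, 33^29≡26, 33^30≡41, 33^31≡20, 33^32≡15, 33^33≡22, 33^34≡38, 33^35≡7, 33^36≡16, 33^37≡12, 33^38≡9, 33^39≡39, 33^40≡40, 33^41≡30, 33^42≡1. Order = 42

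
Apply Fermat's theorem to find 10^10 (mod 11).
By Fermat's Little Theorem, 10^{10} ≡ 1 (mod 11) since 11 is prime and gcd(10, 11) = 1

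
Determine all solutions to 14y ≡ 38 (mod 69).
52

Since gcd(14, 69) = 1 divides 38, a solution exists.
Multiply both sides by the inverse of 14 mod 69:
  14^(-1) mod 69 = 5
  x ≡ 5 × 38 ≡ 190 ≡ 52 (mod 69)
Verification: 14 × 52 = 728 = 10 × 69 + 38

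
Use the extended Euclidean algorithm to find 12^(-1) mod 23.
Extended GCD: 12(2) + 23(-1) = 1. So 12^(-1) ≡ 2 ≡ 2 (mod 23). Verify: 12 × 2 = 24 ≡ 1 (mod 23)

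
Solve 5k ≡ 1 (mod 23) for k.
5^(-1) ≡ 14 (mod 23). Verification: 5 × 14 = 70 ≡ 1 (mod 23)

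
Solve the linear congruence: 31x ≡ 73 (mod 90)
43

Since gcd(31, 90) = 1 divides 73, a solution exists.
Multiply both sides by the inverse of 31 mod 90:
  31^(-1) mod 90 = 61
  x ≡ 61 × 73 ≡ 4453 ≡ 43 (mod 90)
Verification: 31 × 43 = 1333 = 14 × 90 + 73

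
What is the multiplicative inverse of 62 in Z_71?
63

Using Extended Euclidean Algorithm:
gcd(62, 71) = 1
Bezout coefficients: 62 × -8 + 71 × 7 = 1
So 62 × -8 ≡ 1 (mod 71)
The inverse is -8 mod 71 = 63
Verification: 62 × 63 = 3906 = 55 × 71 + 1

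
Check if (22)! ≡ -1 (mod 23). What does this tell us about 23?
(22)! mod 23 = 22. Since this equals -1 (mod 23), Wilson confirms 23 is prime.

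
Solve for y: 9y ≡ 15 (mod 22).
9

Since gcd(9, 22) = 1 divides 15, a solution exists.
Multiply both sides by the inverse of 9 mod 22:
  9^(-1) mod 22 = 5
  x ≡ 5 × 15 ≡ 75 ≡ 9 (mod 22)
Verification: 9 × 9 = 81 = 3 × 22 + 15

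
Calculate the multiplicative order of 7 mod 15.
Powers of 7 mod 15: 7^1≡7, 7^2≡4, 7^3≡13, 7^4≡1. Order = 4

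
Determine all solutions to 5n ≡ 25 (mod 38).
5

Since gcd(5, 38) = 1 divides 25, a solution exists.
Multiply both sides by the inverse of 5 mod 38:
  5^(-1) mod 38 = 23
  x ≡ 23 × 25 ≡ 575 ≡ 5 (mod 38)
Verification: 5 × 5 = 25 = 0 × 38 + 25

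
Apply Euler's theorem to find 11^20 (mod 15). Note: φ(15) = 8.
By Euler: 11^{8} ≡ 1 (mod 15) since gcd(11, 15) = 1. 20 = 2×8 + 4. So 11^{20} ≡ 11^{4} ≡ 1 (mod 15)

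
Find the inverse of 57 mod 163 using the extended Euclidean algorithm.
Extended GCD: 57(-20) + 163(7) = 1. So 57^(-1) ≡ 143 ≡ 143 (mod 163). Verify: 57 × 143 = 8151 ≡ 1 (mod 163)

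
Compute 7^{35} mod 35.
28

Using successive squaring:
Binary expansion of 35: 100011
Powers of 7 mod 35 (each is the square of the previous):
  7^1 ≡ 7 (mod 35)
  7^2 ≡ 7² = 49 ≡ 14 (mod 35)
  7^4 ≡ 14² = 196 ≡ 21 (mod 35)
  7^8 ≡ 21² = 441 ≡ 21 (mod 35)
  7^16 ≡ 21² = 441 ≡ 21 (mod 35)
  7^32 ≡ 21² = 441 ≡ 21 (mod 35)
35 = 32 + 2 + 1, so 7^35 = 7^32 × 7^2 × 7^1 ≡ 21 × 14 × 7 (mod 35)
Multiplying step by step:
  21 × 14 = 294 ≡ 14 (mod 35)
  14 × 7 = 98 ≡ 28 (mod 35)
Result: 7^35 ≡ 28 (mod 35)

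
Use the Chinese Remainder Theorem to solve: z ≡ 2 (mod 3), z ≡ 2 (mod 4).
M = 3 × 4 = 12. M₁ = 4, y₁ ≡ 1 (mod 3). M₂ = 3, y₂ ≡ 3 (mod 4). z = 2×4×1 + 2×3×3 ≡ 2 (mod 12)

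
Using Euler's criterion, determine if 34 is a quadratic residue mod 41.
By Euler's criterion: 34^{20} ≡ 40 (mod 41). Since this equals -1 (≡ 40), 34 is not a QR.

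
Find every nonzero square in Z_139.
QRs mod 139: {1, 4, 5, 6, 7, 9, 11, 13, 16, 20, 24, 25, 28, 29, 30, 31, 34, 35, 36, 37, 38, 41, 42, 44, 45, 46, 47, 49, 51, 52, 54, 55, 57, 63, 64, 65, 66, 67, 69, 71, 77, 78, 79, 80, 81, 83, 86, 89, 91, 96, 99, 100, 106, 107, 112, 113, 116, 117, 118, 120, 121, 122, 124, 125, 127, 129, 131, 136, 137}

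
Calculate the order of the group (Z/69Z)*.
44

Prime factorization: 69 = 3 × 23
Using the formula φ(n) = n × Π(1 - 1/p) for each prime factor p:
φ(69) = 69 × (1 - 1/3) × (1 - 1/23)
φ(69) = 44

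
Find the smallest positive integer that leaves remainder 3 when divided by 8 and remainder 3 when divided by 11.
M = 8 × 11 = 88. M₁ = 11, y₁ ≡ 3 (mod 8). M₂ = 8, y₂ ≡ 7 (mod 11). r = 3×11×3 + 3×8×7 ≡ 3 (mod 88). The smallest positive such number is 3.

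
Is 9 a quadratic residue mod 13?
By Euler's criterion: 9^{6} ≡ 1 (mod 13). Since this equals 1, 9 is a QR.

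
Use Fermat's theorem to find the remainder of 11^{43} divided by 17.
12

By Fermat's Little Theorem, a^(p-1) ≡ 1 (mod p) for prime p and gcd(a, p) = 1
Here p = 17, so 11^16 ≡ 1 (mod 17)
We can reduce the exponent: 43 mod 16 = 11
So 11^43 ≡ 11^11 (mod 17)
Computing: 11^11 mod 17 = 12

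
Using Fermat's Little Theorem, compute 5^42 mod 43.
By Fermat's Little Theorem, 5^{42} ≡ 1 (mod 43) since 43 is prime and gcd(5, 43) = 1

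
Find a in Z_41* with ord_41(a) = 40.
6 has order 40 mod 41 since 6^{40} ≡ 1 (mod 41) and no smaller power works.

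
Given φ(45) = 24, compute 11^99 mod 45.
By Euler: 11^{24} ≡ 1 (mod 45) since gcd(11, 45) = 1. 99 = 4×24 + 3. So 11^{99} ≡ 11^{3} ≡ 26 (mod 45)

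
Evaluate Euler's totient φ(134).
66

Prime factorization: 134 = 2 × 67
Using the formula φ(n) = n × Π(1 - 1/p) for each prime factor p:
φ(134) = 134 × (1 - 1/2) × (1 - 1/67)
φ(134) = 66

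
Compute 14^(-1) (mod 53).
19

Using Extended Euclidean Algorithm:
gcd(14, 53) = 1
Bezout coefficients: 14 × 19 + 53 × -5 = 1
So 14 × 19 ≡ 1 (mod 53)
The inverse is 19 mod 53 = 19
Verification: 14 × 19 = 266 = 5 × 53 + 1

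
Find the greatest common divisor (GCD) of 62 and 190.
2

Using the Euclidean algorithm:
62 = 0 × 190 + 62
190 = 3 × 62 + 4
62 = 15 × 4 + 2
4 = 2 × 2 + 0

GCD(62, 190) = 2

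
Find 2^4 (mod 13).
4 = 4 (binary 100). Repeated squaring mod 13: 2^1 ≡ 2; 2^2 ≡ 2² = 4 ≡ 4; 2^4 ≡ 4² = 16 ≡ 3. So 2^4 ≡ 3 (mod 13).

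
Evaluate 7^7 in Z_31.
7 = 4 + 2 + 1 (binary 111). Repeated squaring mod 31: 7^1 ≡ 7; 7^2 ≡ 7² = 49 ≡ 18; 7^4 ≡ 18² = 324 ≡ 14. Multiply: 7^7 = 7^4 × 7^2 × 7^1 ≡ 14 × 18 × 7 (mod 31): 14 × 18 = 252 ≡ 4; 4 × 7 = 28 ≡ 28. So 7^7 ≡ 28 (mod 31).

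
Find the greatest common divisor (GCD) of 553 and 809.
1

Using the Euclidean algorithm:
553 = 0 × 809 + 553
809 = 1 × 553 + 256
553 = 2 × 256 + 41
256 = 6 × 41 + 10
41 = 4 × 10 + 1
10 = 10 × 1 + 0

GCD(553, 809) = 1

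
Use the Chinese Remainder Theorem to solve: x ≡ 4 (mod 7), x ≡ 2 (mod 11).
46

Using the Chinese Remainder Theorem:
M = product of moduli = 77
For equation 1: M_1 = 11, 11 ≡ 4 (mod 7), inverse of 11 mod 7 is 2 (check: 4 × 2 = 8 ≡ 1 (mod 7))
For equation 2: M_2 = 7, 7 ≡ 7 (mod 11), inverse of 7 mod 11 is 8 (check: 7 × 8 = 56 ≡ 1 (mod 11))
Combine: x ≡ Σ r_i×M_i×(M_i⁻¹ mod m_i) = 4×11×2 + 2×7×8 = 88 + 112 = 200
200 mod 77 = 46
x ≡ 46 (mod 77)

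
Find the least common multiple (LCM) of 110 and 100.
1100

First find GCD(110, 100) using the Euclidean algorithm:
110 = 1 × 100 + 10
100 = 10 × 10 + 0
GCD(110, 100) = 10

LCM formula: LCM(a, b) = (a × b) / GCD(a, b)
LCM(110, 100) = (110 × 100) / 10
LCM(110, 100) = 11000 / 10
LCM(110, 100) = 1100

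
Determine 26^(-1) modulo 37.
26^(-1) ≡ 10 (mod 37). Verification: 26 × 10 = 260 ≡ 1 (mod 37)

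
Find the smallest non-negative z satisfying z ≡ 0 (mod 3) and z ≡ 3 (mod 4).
M = 3 × 4 = 12. M₁ = 4, y₁ ≡ 1 (mod 3). M₂ = 3, y₂ ≡ 3 (mod 4). z = 0×4×1 + 3×3×3 ≡ 3 (mod 12)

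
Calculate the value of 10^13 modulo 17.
Using repeated squaring. 13 = 8 + 4 + 1 (binary 1101). Repeated squaring mod 17: 10^1 ≡ 10; 10^2 ≡ 10² = 100 ≡ 15; 10^4 ≡ 15² = 225 ≡ 4; 10^8 ≡ 4² = 16 ≡ 16. Multiply: 10^13 = 10^8 × 10^4 × 10^1 ≡ 16 × 4 × 10 (mod 17): 16 × 4 = 64 ≡ 13; 13 × 10 = 130 ≡ 11. So 10^13 ≡ 11 (mod 17).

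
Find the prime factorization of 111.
3 × 37

Divide by primes starting from smallest:
111 ÷ 3 = 37
37 ÷ 37 = 1

111 = 3 × 37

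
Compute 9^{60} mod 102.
33

Using successive squaring:
Binary expansion of 60: 111100
Powers of 9 mod 102 (each is the square of the previous):
  9^1 ≡ 9 (mod 102)
  9^2 ≡ 9² = 81 ≡ 81 (mod 102)
  9^4 ≡ 81² = 6561 ≡ 33 (mod 102)
  9^8 ≡ 33² = 1089 ≡ 69 (mod 102)
  9^16 ≡ 69² = 4761 ≡ 69 (mod 102)
  9^32 ≡ 69² = 4761 ≡ 69 (mod 102)
60 = 32 + 16 + 8 + 4, so 9^60 = 9^32 × 9^16 × 9^8 × 9^4 ≡ 69 × 69 × 69 × 33 (mod 102)
Multiplying step by step:
  69 × 69 = 4761 ≡ 69 (mod 102)
  69 × 69 = 4761 ≡ 69 (mod 102)
  69 × 33 = 2277 ≡ 33 (mod 102)
Result: 9^60 ≡ 33 (mod 102)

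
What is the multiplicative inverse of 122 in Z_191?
122^(-1) ≡ 155 (mod 191). Verification: 122 × 155 = 18910 ≡ 1 (mod 191)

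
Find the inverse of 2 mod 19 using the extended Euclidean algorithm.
Extended GCD: 2(-9) + 19(1) = 1. So 2^(-1) ≡ 10 ≡ 10 (mod 19). Verify: 2 × 10 = 20 ≡ 1 (mod 19)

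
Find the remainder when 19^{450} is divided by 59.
By Fermat: 19^{58} ≡ 1 (mod 59). 450 = 7×58 + 44. So 19^{450} ≡ 19^{44} ≡ 45 (mod 59)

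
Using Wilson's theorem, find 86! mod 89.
(88)! = (86)! × (87) × (88) ≡ -1 (mod 89). So (86)! ≡ -1 × [(88)(87)]^(-1) ≡ 44 (mod 89)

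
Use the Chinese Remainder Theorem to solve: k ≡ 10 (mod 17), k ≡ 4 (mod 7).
95

Using the Chinese Remainder Theorem:
M = product of moduli = 119
For equation 1: M_1 = 7, 7 ≡ 7 (mod 17), inverse of 7 mod 17 is 5 (check: 7 × 5 = 35 ≡ 1 (mod 17))
For equation 2: M_2 = 17, 17 ≡ 3 (mod 7), inverse of 17 mod 7 is 5 (check: 3 × 5 = 15 ≡ 1 (mod 7))
Combine: k ≡ Σ r_i×M_i×(M_i⁻¹ mod m_i) = 10×7×5 + 4×17×5 = 350 + 340 = 690
690 mod 119 = 95
k ≡ 95 (mod 119)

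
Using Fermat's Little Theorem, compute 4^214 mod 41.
By Fermat: 4^{40} ≡ 1 (mod 41). 214 = 5×40 + 14. So 4^{214} ≡ 4^{14} ≡ 10 (mod 41)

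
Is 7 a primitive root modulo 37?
No

To verify, check if 7^(36/q) ≢ 1 (mod 37) for each prime divisor q of 36
Divisors of 36 = 36: [1, 2, 3, 4, 6, 9, 12, 18, 36]
  7^(36/2) = 7^18 ≡ 1 (mod 37)
  7^(36/3) = 7^12 ≡ 10 (mod 37)
Conclusion: 7 is not a primitive root modulo 37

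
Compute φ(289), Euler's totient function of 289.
272

Prime factorization: 289 = 17^2
Using the formula φ(n) = n × Π(1 - 1/p) for each prime factor p:
φ(289) = 289 × (1 - 1/17)
φ(289) = 272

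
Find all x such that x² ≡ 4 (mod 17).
The square roots of 4 mod 17 are 2 and 15. Verify: 2² = 4 ≡ 4 (mod 17)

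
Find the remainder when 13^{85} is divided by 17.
By Fermat: 13^{16} ≡ 1 (mod 17). 85 = 5×16 + 5. So 13^{85} ≡ 13^{5} ≡ 13 (mod 17)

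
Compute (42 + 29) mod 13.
6

(42 + 29) = 71
71 mod 13 = 6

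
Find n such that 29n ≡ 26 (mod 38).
14

Since gcd(29, 38) = 1 divides 26, a solution exists.
Multiply both sides by the inverse of 29 mod 38:
  29^(-1) mod 38 = 21
  x ≡ 21 × 26 ≡ 546 ≡ 14 (mod 38)
Verification: 29 × 14 = 406 = 10 × 38 + 26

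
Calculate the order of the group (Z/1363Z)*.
1288

Prime factorization: 1363 = 29 × 47
Using the formula φ(n) = n × Π(1 - 1/p) for each prime factor p:
φ(1363) = 1363 × (1 - 1/29) × (1 - 1/47)
φ(1363) = 1288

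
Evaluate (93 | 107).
(93/107) = 93^{53} mod 107 = -1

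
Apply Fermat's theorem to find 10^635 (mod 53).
By Fermat: 10^{52} ≡ 1 (mod 53). 635 ≡ 11 (mod 52). So 10^{635} ≡ 10^{11} ≡ 44 (mod 53)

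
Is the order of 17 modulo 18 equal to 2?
Yes, ord_18(17) = 2.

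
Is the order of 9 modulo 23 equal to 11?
Yes, ord_23(9) = 11.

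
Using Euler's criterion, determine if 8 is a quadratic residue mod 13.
By Euler's criterion: 8^{6} ≡ 12 (mod 13). Since this equals -1 (≡ 12), 8 is not a QR.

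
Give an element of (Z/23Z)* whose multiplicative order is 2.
22 has order 2 mod 23 since 22^{2} ≡ 1 (mod 23) and no smaller power works.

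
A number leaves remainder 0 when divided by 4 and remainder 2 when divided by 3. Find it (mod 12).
M = 4 × 3 = 12. M₁ = 3, y₁ ≡ 3 (mod 4). M₂ = 4, y₂ ≡ 1 (mod 3). z = 0×3×3 + 2×4×1 ≡ 8 (mod 12)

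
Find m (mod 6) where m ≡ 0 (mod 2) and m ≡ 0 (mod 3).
M = 2 × 3 = 6. M₁ = 3, y₁ ≡ 1 (mod 2). M₂ = 2, y₂ ≡ 2 (mod 3). m = 0×3×1 + 0×2×2 ≡ 0 (mod 6)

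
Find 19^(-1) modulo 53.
14

Using Extended Euclidean Algorithm:
gcd(19, 53) = 1
Bezout coefficients: 19 × 14 + 53 × -5 = 1
So 19 × 14 ≡ 1 (mod 53)
The inverse is 14 mod 53 = 14
Verification: 19 × 14 = 266 = 5 × 53 + 1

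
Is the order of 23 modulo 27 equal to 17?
No, the actual order is 18, not 17.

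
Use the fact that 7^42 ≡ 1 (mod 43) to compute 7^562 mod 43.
By Fermat: 7^{42} ≡ 1 (mod 43). 562 ≡ 16 (mod 42). So 7^{562} ≡ 7^{16} ≡ 36 (mod 43)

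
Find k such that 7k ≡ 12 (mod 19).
18

Since gcd(7, 19) = 1 divides 12, a solution exists.
Multiply both sides by the inverse of 7 mod 19:
  7^(-1) mod 19 = 11
  x ≡ 11 × 12 ≡ 132 ≡ 18 (mod 19)
Verification: 7 × 18 = 126 = 6 × 19 + 12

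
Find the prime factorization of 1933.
1933

Divide by primes starting from smallest:
1933 ÷ 1933 = 1

1933 = 1933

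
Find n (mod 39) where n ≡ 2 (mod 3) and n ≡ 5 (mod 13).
M = 3 × 13 = 39. M₁ = 13, y₁ ≡ 1 (mod 3). M₂ = 3, y₂ ≡ 9 (mod 13). n = 2×13×1 + 5×3×9 ≡ 5 (mod 39)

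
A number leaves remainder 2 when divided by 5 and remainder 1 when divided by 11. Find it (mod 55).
M = 5 × 11 = 55. M₁ = 11, y₁ ≡ 1 (mod 5). M₂ = 5, y₂ ≡ 9 (mod 11). z = 2×11×1 + 1×5×9 ≡ 12 (mod 55)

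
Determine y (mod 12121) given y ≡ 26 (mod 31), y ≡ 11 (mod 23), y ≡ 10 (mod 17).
9326

Using the Chinese Remainder Theorem:
M = product of moduli = 12121
For equation 1: M_1 = 391, 391 ≡ 19 (mod 31), inverse of 391 mod 31 is 18 (check: 19 × 18 = 342 ≡ 1 (mod 31))
For equation 2: M_2 = 527, 527 ≡ 21 (mod 23), inverse of 527 mod 23 is 11 (check: 21 × 11 = 231 ≡ 1 (mod 23))
For equation 3: M_3 = 713, 713 ≡ 16 (mod 17), inverse of 713 mod 17 is 16 (check: 16 × 16 = 256 ≡ 1 (mod 17))
Combine: y ≡ Σ r_i×M_i×(M_i⁻¹ mod m_i) = 26×391×18 + 11×527×11 + 10×713×16 = 182988 + 63767 + 114080 = 360835
360835 mod 12121 = 9326
y ≡ 9326 (mod 12121)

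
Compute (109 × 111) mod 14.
3

(109 × 111) = 12099
12099 mod 14 = 3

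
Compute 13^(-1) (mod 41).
13^(-1) ≡ 19 (mod 41). Verification: 13 × 19 = 247 ≡ 1 (mod 41)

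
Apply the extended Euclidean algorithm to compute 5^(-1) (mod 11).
Extended GCD: 5(-2) + 11(1) = 1. So 5^(-1) ≡ 9 ≡ 9 (mod 11). Verify: 5 × 9 = 45 ≡ 1 (mod 11)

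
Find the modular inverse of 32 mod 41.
32^(-1) ≡ 9 (mod 41). Verification: 32 × 9 = 288 ≡ 1 (mod 41)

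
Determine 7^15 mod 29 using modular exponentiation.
Using repeated squaring. 15 = 8 + 4 + 2 + 1 (binary 1111). Repeated squaring mod 29: 7^1 ≡ 7; 7^2 ≡ 7² = 49 ≡ 20; 7^4 ≡ 20² = 400 ≡ 23; 7^8 ≡ 23² = 529 ≡ 7. Multiply: 7^15 = 7^8 × 7^4 × 7^2 × 7^1 ≡ 7 × 23 × 20 × 7 (mod 29): 7 × 23 = 161 ≡ 16; 16 × 20 = 320 ≡ 1; 1 × 7 = 7 ≡ 7. So 7^15 ≡ 7 (mod 29).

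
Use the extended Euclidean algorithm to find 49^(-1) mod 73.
Extended GCD: 49(3) + 73(-2) = 1. So 49^(-1) ≡ 3 ≡ 3 (mod 73). Verify: 49 × 3 = 147 ≡ 1 (mod 73)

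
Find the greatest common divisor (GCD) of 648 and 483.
3

Using the Euclidean algorithm:
648 = 1 × 483 + 165
483 = 2 × 165 + 153
165 = 1 × 153 + 12
153 = 12 × 12 + 9
12 = 1 × 9 + 3
9 = 3 × 3 + 0

GCD(648, 483) = 3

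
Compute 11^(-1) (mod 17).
14

Using Extended Euclidean Algorithm:
gcd(11, 17) = 1
Bezout coefficients: 11 × -3 + 17 × 2 = 1
So 11 × -3 ≡ 1 (mod 17)
The inverse is -3 mod 17 = 14
Verification: 11 × 14 = 154 = 9 × 17 + 1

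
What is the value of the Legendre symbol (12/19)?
(12/19) = 12^{9} mod 19 = -1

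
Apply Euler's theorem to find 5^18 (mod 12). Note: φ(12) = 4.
By Euler: 5^{4} ≡ 1 (mod 12) since gcd(5, 12) = 1. 18 = 4×4 + 2. So 5^{18} ≡ 5^{2} ≡ 1 (mod 12)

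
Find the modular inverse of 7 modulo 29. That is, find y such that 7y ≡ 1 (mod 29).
25

Using Extended Euclidean Algorithm:
gcd(7, 29) = 1
Bezout coefficients: 7 × -4 + 29 × 1 = 1
So 7 × -4 ≡ 1 (mod 29)
The inverse is -4 mod 29 = 25
Verification: 7 × 25 = 175 = 6 × 29 + 1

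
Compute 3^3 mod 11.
3 = 2 + 1 (binary 11). Repeated squaring mod 11: 3^1 ≡ 3; 3^2 ≡ 3² = 9 ≡ 9. Multiply: 3^3 = 3^2 × 3^1 ≡ 9 × 3 (mod 11): 9 × 3 = 27 ≡ 5. So 3^3 ≡ 5 (mod 11).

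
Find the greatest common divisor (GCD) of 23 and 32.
1

Using the Euclidean algorithm:
23 = 0 × 32 + 23
32 = 1 × 23 + 9
23 = 2 × 9 + 5
9 = 1 × 5 + 4
5 = 1 × 4 + 1
4 = 4 × 1 + 0

GCD(23, 32) = 1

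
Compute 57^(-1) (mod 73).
57^(-1) ≡ 41 (mod 73). Verification: 57 × 41 = 2337 ≡ 1 (mod 73)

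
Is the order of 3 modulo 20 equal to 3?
No, the actual order is 4, not 3.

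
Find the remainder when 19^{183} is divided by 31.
By Fermat: 19^{30} ≡ 1 (mod 31). 183 = 6×30 + 3. So 19^{183} ≡ 19^{3} ≡ 8 (mod 31)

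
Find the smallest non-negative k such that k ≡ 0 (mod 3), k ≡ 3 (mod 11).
3

Using the Chinese Remainder Theorem:
M = product of moduli = 33
For equation 1: M_1 = 11, 11 ≡ 2 (mod 3), inverse of 11 mod 3 is 2 (check: 2 × 2 = 4 ≡ 1 (mod 3))
For equation 2: M_2 = 3, 3 ≡ 3 (mod 11), inverse of 3 mod 11 is 4 (check: 3 × 4 = 12 ≡ 1 (mod 11))
Combine: k ≡ Σ r_i×M_i×(M_i⁻¹ mod m_i) = 0×11×2 + 3×3×4 = 0 + 36 = 36
36 mod 33 = 3
k ≡ 3 (mod 33)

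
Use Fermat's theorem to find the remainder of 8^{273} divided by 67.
45

By Fermat's Little Theorem, a^(p-1) ≡ 1 (mod p) for prime p and gcd(a, p) = 1
Here p = 67, so 8^66 ≡ 1 (mod 67)
We can reduce the exponent: 273 mod 66 = 9
So 8^273 ≡ 8^9 (mod 67)
Computing: 8^9 mod 67 = 45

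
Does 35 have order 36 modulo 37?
p - 1 = 36 has prime divisors 2, 3. Check 35^(36/q) mod 37 for each: 35^(36/2) = 35^18 ≡ 36, 35^(36/3) = 35^12 ≡ 26 (mod 37). None of these is 1, so 35 has order 36 = φ(37), so it is a primitive root mod 37.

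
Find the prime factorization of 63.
3^2 × 7

Divide by primes starting from smallest:
63 ÷ 3 = 21
21 ÷ 3 = 7
7 ÷ 7 = 1

63 = 3^2 × 7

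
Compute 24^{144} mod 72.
0

Using successive squaring:
Binary expansion of 144: 10010000
Powers of 24 mod 72 (each is the square of the previous):
  24^1 ≡ 24 (mod 72)
  24^2 ≡ 24² = 576 ≡ 0 (mod 72)
  24^4 ≡ 0² = 0 ≡ 0 (mod 72)
  24^8 ≡ 0² = 0 ≡ 0 (mod 72)
  24^16 ≡ 0² = 0 ≡ 0 (mod 72)
  24^32 ≡ 0² = 0 ≡ 0 (mod 72)
  24^64 ≡ 0² = 0 ≡ 0 (mod 72)
  24^128 ≡ 0² = 0 ≡ 0 (mod 72)
144 = 128 + 16, so 24^144 = 24^128 × 24^16 ≡ 0 × 0 (mod 72)
Multiplying step by step:
  0 × 0 = 0 ≡ 0 (mod 72)
Result: 24^144 ≡ 0 (mod 72)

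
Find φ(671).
600

Prime factorization: 671 = 11 × 61
Using the formula φ(n) = n × Π(1 - 1/p) for each prime factor p:
φ(671) = 671 × (1 - 1/11) × (1 - 1/61)
φ(671) = 600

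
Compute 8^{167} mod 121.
57

Using successive squaring:
Binary expansion of 167: 10100111
Powers of 8 mod 121 (each is the square of the previous):
  8^1 ≡ 8 (mod 121)
  8^2 ≡ 8² = 64 ≡ 64 (mod 121)
  8^4 ≡ 64² = 4096 ≡ 103 (mod 121)
  8^8 ≡ 103² = 10609 ≡ 82 (mod 121)
  8^16 ≡ 82² = 6724 ≡ 69 (mod 121)
  8^32 ≡ 69² = 4761 ≡ 42 (mod 121)
  8^64 ≡ 42² = 1764 ≡ 70 (mod 121)
  8^128 ≡ 70² = 4900 ≡ 60 (mod 121)
167 = 128 + 32 + 4 + 2 + 1, so 8^167 = 8^128 × 8^32 × 8^4 × 8^2 × 8^1 ≡ 60 × 42 × 103 × 64 × 8 (mod 121)
Multiplying step by step:
  60 × 42 = 2520 ≡ 100 (mod 121)
  100 × 103 = 10300 ≡ 15 (mod 121)
  15 × 64 = 960 ≡ 113 (mod 121)
  113 × 8 = 904 ≡ 57 (mod 121)
Result: 8^167 ≡ 57 (mod 121)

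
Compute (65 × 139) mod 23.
19

(65 × 139) = 9035
9035 mod 23 = 19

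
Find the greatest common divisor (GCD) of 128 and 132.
4

Using the Euclidean algorithm:
128 = 0 × 132 + 128
132 = 1 × 128 + 4
128 = 32 × 4 + 0

GCD(128, 132) = 4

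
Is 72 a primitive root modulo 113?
No

To verify, check if 72^(112/q) ≢ 1 (mod 113) for each prime divisor q of 112
Divisors of 112 = 112: [1, 2, 4, 7, 8, 14, 16, 28, 56, 112]
  72^(112/2) = 72^56 ≡ 1 (mod 113)
  72^(112/7) = 72^16 ≡ 16 (mod 113)
Conclusion: 72 is not a primitive root modulo 113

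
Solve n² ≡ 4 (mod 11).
The square roots of 4 mod 11 are 9 and 2. Verify: 9² = 81 ≡ 4 (mod 11)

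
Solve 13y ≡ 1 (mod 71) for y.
11

Using Extended Euclidean Algorithm:
gcd(13, 71) = 1
Bezout coefficients: 13 × 11 + 71 × -2 = 1
So 13 × 11 ≡ 1 (mod 71)
The inverse is 11 mod 71 = 11
Verification: 13 × 11 = 143 = 2 × 71 + 1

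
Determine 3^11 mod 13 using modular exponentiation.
Using repeated squaring. 11 = 8 + 2 + 1 (binary 1011). Repeated squaring mod 13: 3^1 ≡ 3; 3^2 ≡ 3² = 9 ≡ 9; 3^4 ≡ 9² = 81 ≡ 3; 3^8 ≡ 3² = 9 ≡ 9. Multiply: 3^11 = 3^8 × 3^2 × 3^1 ≡ 9 × 9 × 3 (mod 13): 9 × 9 = 81 ≡ 3; 3 × 3 = 9 ≡ 9. So 3^11 ≡ 9 (mod 13).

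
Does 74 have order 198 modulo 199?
p - 1 = 198 has prime divisors 2, 3, 11. Check 74^(198/q) mod 199 for each: 74^(198/2) = 74^99 ≡ 198, 74^(198/3) = 74^66 ≡ 1, 74^(198/11) = 74^18 ≡ 61 (mod 199). Since 74^66 ≡ 1 (mod 199), the order of 74 divides 66 (in fact the order is 22) ≠ 198, so it is not a primitive root.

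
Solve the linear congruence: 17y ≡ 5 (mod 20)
5

Since gcd(17, 20) = 1 divides 5, a solution exists.
Multiply both sides by the inverse of 17 mod 20:
  17^(-1) mod 20 = 13
  x ≡ 13 × 5 ≡ 65 ≡ 5 (mod 20)
Verification: 17 × 5 = 85 = 4 × 20 + 5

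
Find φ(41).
40

Prime factorization: 41 = 41
Using the formula φ(n) = n × Π(1 - 1/p) for each prime factor p:
φ(41) = 41 × (1 - 1/41)
φ(41) = 40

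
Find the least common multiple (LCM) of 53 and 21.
1113

First find GCD(53, 21) using the Euclidean algorithm:
53 = 2 × 21 + 11
21 = 1 × 11 + 10
11 = 1 × 10 + 1
10 = 10 × 1 + 0
GCD(53, 21) = 1

LCM formula: LCM(a, b) = (a × b) / GCD(a, b)
LCM(53, 21) = (53 × 21) / 1
LCM(53, 21) = 1113 / 1
LCM(53, 21) = 1113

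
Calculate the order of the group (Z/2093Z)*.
1584

Prime factorization: 2093 = 7 × 13 × 23
Using the formula φ(n) = n × Π(1 - 1/p) for each prime factor p:
φ(2093) = 2093 × (1 - 1/7) × (1 - 1/13) × (1 - 1/23)
φ(2093) = 1584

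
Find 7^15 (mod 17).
Using repeated squaring. 15 = 8 + 4 + 2 + 1 (binary 1111). Repeated squaring mod 17: 7^1 ≡ 7; 7^2 ≡ 7² = 49 ≡ 15; 7^4 ≡ 15² = 225 ≡ 4; 7^8 ≡ 4² = 16 ≡ 16. Multiply: 7^15 = 7^8 × 7^4 × 7^2 × 7^1 ≡ 16 × 4 × 15 × 7 (mod 17): 16 × 4 = 64 ≡ 13; 13 × 15 = 195 ≡ 8; 8 × 7 = 56 ≡ 5. So 7^15 ≡ 5 (mod 17).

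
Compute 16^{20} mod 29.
20

Using successive squaring:
Binary expansion of 20: 10100
Powers of 16 mod 29 (each is the square of the previous):
  16^1 ≡ 16 (mod 29)
  16^2 ≡ 16² = 256 ≡ 24 (mod 29)
  16^4 ≡ 24² = 576 ≡ 25 (mod 29)
  16^8 ≡ 25² = 625 ≡ 16 (mod 29)
  16^16 ≡ 16² = 256 ≡ 24 (mod 29)
20 = 16 + 4, so 16^20 = 16^16 × 16^4 ≡ 24 × 25 (mod 29)
Multiplying step by step:
  24 × 25 = 600 ≡ 20 (mod 29)
Result: 16^20 ≡ 20 (mod 29)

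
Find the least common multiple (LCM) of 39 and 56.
2184

First find GCD(39, 56) using the Euclidean algorithm:
39 = 0 × 56 + 39
56 = 1 × 39 + 17
39 = 2 × 17 + 5
17 = 3 × 5 + 2
5 = 2 × 2 + 1
2 = 2 × 1 + 0
GCD(39, 56) = 1

LCM formula: LCM(a, b) = (a × b) / GCD(a, b)
LCM(39, 56) = (39 × 56) / 1
LCM(39, 56) = 2184 / 1
LCM(39, 56) = 2184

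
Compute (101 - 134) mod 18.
3

(101 - 134) = -33
-33 mod 18 = 3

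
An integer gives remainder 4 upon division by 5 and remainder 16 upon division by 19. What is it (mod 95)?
M = 5 × 19 = 95. M₁ = 19, y₁ ≡ 4 (mod 5). M₂ = 5, y₂ ≡ 4 (mod 19). n = 4×19×4 + 16×5×4 ≡ 54 (mod 95). The smallest positive such number is 54.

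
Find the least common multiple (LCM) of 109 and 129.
14061

First find GCD(109, 129) using the Euclidean algorithm:
109 = 0 × 129 + 109
129 = 1 × 109 + 20
109 = 5 × 20 + 9
20 = 2 × 9 + 2
9 = 4 × 2 + 1
2 = 2 × 1 + 0
GCD(109, 129) = 1

LCM formula: LCM(a, b) = (a × b) / GCD(a, b)
LCM(109, 129) = (109 × 129) / 1
LCM(109, 129) = 14061 / 1
LCM(109, 129) = 14061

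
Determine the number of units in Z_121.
110

Prime factorization: 121 = 11^2
Using the formula φ(n) = n × Π(1 - 1/p) for each prime factor p:
φ(121) = 121 × (1 - 1/11)
φ(121) = 110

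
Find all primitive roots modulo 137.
Primitive roots mod 137: {3, 5, 6, 12, 13, 20, 21, 23, 24, 26, 27, 29, 31, 33, 35, 40, 42, 43, 45, 46, 47, 48, 51, 52, 53, 54, 55, 57, 58, 62, 66, 67, 70, 71, 75, 79, 80, 82, 83, 84, 85, 86, 89, 90, 91, 92, 94, 95, 97, 102, 104, 106, 108, 110, 111, 113, 114, 116, 117, 124, 125, 131, 132, 134}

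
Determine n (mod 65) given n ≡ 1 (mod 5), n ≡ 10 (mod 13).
36

Using the Chinese Remainder Theorem:
M = product of moduli = 65
For equation 1: M_1 = 13, 13 ≡ 3 (mod 5), inverse of 13 mod 5 is 2 (check: 3 × 2 = 6 ≡ 1 (mod 5))
For equation 2: M_2 = 5, 5 ≡ 5 (mod 13), inverse of 5 mod 13 is 8 (check: 5 × 8 = 40 ≡ 1 (mod 13))
Combine: n ≡ Σ r_i×M_i×(M_i⁻¹ mod m_i) = 1×13×2 + 10×5×8 = 26 + 400 = 426
426 mod 65 = 36
n ≡ 36 (mod 65)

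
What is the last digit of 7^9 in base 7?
7 ≡ 0 (mod 7). 9 = 8 + 1 (binary 1001). Repeated squaring mod 7: 0^1 ≡ 0; 0^2 ≡ 0² = 0 ≡ 0; 0^4 ≡ 0² = 0 ≡ 0; 0^8 ≡ 0² = 0 ≡ 0. Multiply: 7^9 ≡ 0^8 × 0^1 ≡ 0 × 0 (mod 7): 0 × 0 = 0 ≡ 0. So 7^9 ≡ 0 (mod 7).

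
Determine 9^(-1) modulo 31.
9^(-1) ≡ 7 (mod 31). Verification: 9 × 7 = 63 ≡ 1 (mod 31)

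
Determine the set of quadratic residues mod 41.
QRs mod 41: {1, 2, 4, 5, 8, 9, 10, 16, 18, 20, 21, 23, 25, 31, 32, 33, 36, 37, 39, 40}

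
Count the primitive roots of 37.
12

The number of primitive roots modulo p is φ(p-1) = φ(36)
φ(36) = 12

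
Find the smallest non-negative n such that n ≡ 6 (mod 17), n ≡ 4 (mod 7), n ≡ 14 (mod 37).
1383

Using the Chinese Remainder Theorem:
M = product of moduli = 4403
For equation 1: M_1 = 259, 259 ≡ 4 (mod 17), inverse of 259 mod 17 is 13 (check: 4 × 13 = 52 ≡ 1 (mod 17))
For equation 2: M_2 = 629, 629 ≡ 6 (mod 7), inverse of 629 mod 7 is 6 (check: 6 × 6 = 36 ≡ 1 (mod 7))
For equation 3: M_3 = 119, 119 ≡ 8 (mod 37), inverse of 119 mod 37 is 14 (check: 8 × 14 = 112 ≡ 1 (mod 37))
Combine: n ≡ Σ r_i×M_i×(M_i⁻¹ mod m_i) = 6×259×13 + 4×629×6 + 14×119×14 = 20202 + 15096 + 23324 = 58622
58622 mod 4403 = 1383
n ≡ 1383 (mod 4403)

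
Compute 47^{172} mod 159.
49

Using successive squaring:
Binary expansion of 172: 10101100
Powers of 47 mod 159 (each is the square of the previous):
  47^1 ≡ 47 (mod 159)
  47^2 ≡ 47² = 2209 ≡ 142 (mod 159)
  47^4 ≡ 142² = 20164 ≡ 130 (mod 159)
  47^8 ≡ 130² = 16900 ≡ 46 (mod 159)
  47^16 ≡ 46² = 2116 ≡ 49 (mod 159)
  47^32 ≡ 49² = 2401 ≡ 16 (mod 159)
  47^64 ≡ 16² = 256 ≡ 97 (mod 159)
  47^128 ≡ 97² = 9409 ≡ 28 (mod 159)
172 = 128 + 32 + 8 + 4, so 47^172 = 47^128 × 47^32 × 47^8 × 47^4 ≡ 28 × 16 × 46 × 130 (mod 159)
Multiplying step by step:
  28 × 16 = 448 ≡ 130 (mod 159)
  130 × 46 = 5980 ≡ 97 (mod 159)
  97 × 130 = 12610 ≡ 49 (mod 159)
Result: 47^172 ≡ 49 (mod 159)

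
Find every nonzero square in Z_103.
QRs mod 103: {1, 2, 4, 7, 8, 9, 13, 14, 15, 16, 17, 18, 19, 23, 25, 26, 28, 29, 30, 32, 33, 34, 36, 38, 41, 46, 49, 50, 52, 55, 56, 58, 59, 60, 61, 63, 64, 66, 68, 72, 76, 79, 81, 82, 83, 91, 92, 93, 97, 98, 100}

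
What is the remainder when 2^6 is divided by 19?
6 = 4 + 2 (binary 110). Repeated squaring mod 19: 2^1 ≡ 2; 2^2 ≡ 2² = 4 ≡ 4; 2^4 ≡ 4² = 16 ≡ 16. Multiply: 2^6 = 2^4 × 2^2 ≡ 16 × 4 (mod 19): 16 × 4 = 64 ≡ 7. So 2^6 ≡ 7 (mod 19).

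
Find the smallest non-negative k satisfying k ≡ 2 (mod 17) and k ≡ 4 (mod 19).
M = 17 × 19 = 323. M₁ = 19, y₁ ≡ 9 (mod 17). M₂ = 17, y₂ ≡ 9 (mod 19). k = 2×19×9 + 4×17×9 ≡ 308 (mod 323)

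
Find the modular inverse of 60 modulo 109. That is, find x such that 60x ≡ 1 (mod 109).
20

Using Extended Euclidean Algorithm:
gcd(60, 109) = 1
Bezout coefficients: 60 × 20 + 109 × -11 = 1
So 60 × 20 ≡ 1 (mod 109)
The inverse is 20 mod 109 = 20
Verification: 60 × 20 = 1200 = 11 × 109 + 1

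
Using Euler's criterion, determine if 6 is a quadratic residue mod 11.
By Euler's criterion: 6^{5} ≡ 10 (mod 11). Since this equals -1 (≡ 10), 6 is not a QR.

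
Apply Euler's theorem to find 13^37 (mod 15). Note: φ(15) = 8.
By Euler: 13^{8} ≡ 1 (mod 15) since gcd(13, 15) = 1. 37 = 4×8 + 5. So 13^{37} ≡ 13^{5} ≡ 13 (mod 15)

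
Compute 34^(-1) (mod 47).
18

Using Extended Euclidean Algorithm:
gcd(34, 47) = 1
Bezout coefficients: 34 × 18 + 47 × -13 = 1
So 34 × 18 ≡ 1 (mod 47)
The inverse is 18 mod 47 = 18
Verification: 34 × 18 = 612 = 13 × 47 + 1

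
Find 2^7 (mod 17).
7 = 4 + 2 + 1 (binary 111). Repeated squaring mod 17: 2^1 ≡ 2; 2^2 ≡ 2² = 4 ≡ 4; 2^4 ≡ 4² = 16 ≡ 16. Multiply: 2^7 = 2^4 × 2^2 × 2^1 ≡ 16 × 4 × 2 (mod 17): 16 × 4 = 64 ≡ 13; 13 × 2 = 26 ≡ 9. So 2^7 ≡ 9 (mod 17).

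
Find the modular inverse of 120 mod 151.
120^(-1) ≡ 112 (mod 151). Verification: 120 × 112 = 13440 ≡ 1 (mod 151)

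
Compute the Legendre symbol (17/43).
(17/43) = 17^{21} mod 43 = 1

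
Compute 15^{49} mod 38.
29

Using successive squaring:
Binary expansion of 49: 110001
Powers of 15 mod 38 (each is the square of the previous):
  15^1 ≡ 15 (mod 38)
  15^2 ≡ 15² = 225 ≡ 35 (mod 38)
  15^4 ≡ 35² = 1225 ≡ 9 (mod 38)
  15^8 ≡ 9² = 81 ≡ 5 (mod 38)
  15^16 ≡ 5² = 25 ≡ 25 (mod 38)
  15^32 ≡ 25² = 625 ≡ 17 (mod 38)
49 = 32 + 16 + 1, so 15^49 = 15^32 × 15^16 × 15^1 ≡ 17 × 25 × 15 (mod 38)
Multiplying step by step:
  17 × 25 = 425 ≡ 7 (mod 38)
  7 × 15 = 105 ≡ 29 (mod 38)
Result: 15^49 ≡ 29 (mod 38)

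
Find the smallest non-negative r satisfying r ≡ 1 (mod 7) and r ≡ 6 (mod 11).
M = 7 × 11 = 77. M₁ = 11, y₁ ≡ 2 (mod 7). M₂ = 7, y₂ ≡ 8 (mod 11). r = 1×11×2 + 6×7×8 ≡ 50 (mod 77)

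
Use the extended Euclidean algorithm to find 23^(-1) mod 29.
Extended GCD: 23(-5) + 29(4) = 1. So 23^(-1) ≡ 24 ≡ 24 (mod 29). Verify: 23 × 24 = 552 ≡ 1 (mod 29)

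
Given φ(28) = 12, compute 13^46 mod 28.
By Euler: 13^{12} ≡ 1 (mod 28) since gcd(13, 28) = 1. 46 = 3×12 + 10. So 13^{46} ≡ 13^{10} ≡ 1 (mod 28)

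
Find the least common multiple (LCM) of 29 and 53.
1537

First find GCD(29, 53) using the Euclidean algorithm:
29 = 0 × 53 + 29
53 = 1 × 29 + 24
29 = 1 × 24 + 5
24 = 4 × 5 + 4
5 = 1 × 4 + 1
4 = 4 × 1 + 0
GCD(29, 53) = 1

LCM formula: LCM(a, b) = (a × b) / GCD(a, b)
LCM(29, 53) = (29 × 53) / 1
LCM(29, 53) = 1537 / 1
LCM(29, 53) = 1537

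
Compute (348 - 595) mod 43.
11

(348 - 595) = -247
-247 mod 43 = 11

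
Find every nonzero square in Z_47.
QRs mod 47: {1, 2, 3, 4, 6, 7, 8, 9, 12, 14, 16, 17, 18, 21, 24, 25, 27, 28, 32, 34, 36, 37, 42}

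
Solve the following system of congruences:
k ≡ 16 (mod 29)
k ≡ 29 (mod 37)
103

Using the Chinese Remainder Theorem:
M = product of moduli = 1073
For equation 1: M_1 = 37, 37 ≡ 8 (mod 29), inverse of 37 mod 29 is 11 (check: 8 × 11 = 88 ≡ 1 (mod 29))
For equation 2: M_2 = 29, 29 ≡ 29 (mod 37), inverse of 29 mod 37 is 23 (check: 29 × 23 = 667 ≡ 1 (mod 37))
Combine: k ≡ Σ r_i×M_i×(M_i⁻¹ mod m_i) = 16×37×11 + 29×29×23 = 6512 + 19343 = 25855
25855 mod 1073 = 103
k ≡ 103 (mod 1073)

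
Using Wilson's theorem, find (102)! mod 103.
By Wilson's theorem, (102)! ≡ -1 ≡ 102 (mod 103)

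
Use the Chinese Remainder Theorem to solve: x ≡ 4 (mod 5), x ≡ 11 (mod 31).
M = 5 × 31 = 155. M₁ = 31, y₁ ≡ 1 (mod 5). M₂ = 5, y₂ ≡ 25 (mod 31). x = 4×31×1 + 11×5×25 ≡ 104 (mod 155)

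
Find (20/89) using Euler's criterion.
(20/89) = 20^{44} mod 89 = 1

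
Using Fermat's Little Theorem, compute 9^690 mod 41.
By Fermat: 9^{40} ≡ 1 (mod 41). 690 ≡ 10 (mod 40). So 9^{690} ≡ 9^{10} ≡ 40 (mod 41)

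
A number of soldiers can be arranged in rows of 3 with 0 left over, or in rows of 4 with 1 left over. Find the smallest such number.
M = 3 × 4 = 12. M₁ = 4, y₁ ≡ 1 (mod 3). M₂ = 3, y₂ ≡ 3 (mod 4). r = 0×4×1 + 1×3×3 ≡ 9 (mod 12). The smallest positive such number is 9.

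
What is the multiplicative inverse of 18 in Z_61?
17

Using Extended Euclidean Algorithm:
gcd(18, 61) = 1
Bezout coefficients: 18 × 17 + 61 × -5 = 1
So 18 × 17 ≡ 1 (mod 61)
The inverse is 17 mod 61 = 17
Verification: 18 × 17 = 306 = 5 × 61 + 1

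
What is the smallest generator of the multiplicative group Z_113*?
p - 1 = 112 has prime divisors 2, 7. h is a primitive root mod 113 iff h^(112/q) ≢ 1 (mod 113) for each such q.
h = 2: 2^56 ≡ 1, 2^16 ≡ 109 (mod 113); 2^56 ≡ 1, so not a primitive root.
h = 3: 3^56 ≡ 112, 3^16 ≡ 49 (mod 113); none is 1, so 3 has order 112 and is a primitive root.
The smallest primitive root mod 113 is g = 3.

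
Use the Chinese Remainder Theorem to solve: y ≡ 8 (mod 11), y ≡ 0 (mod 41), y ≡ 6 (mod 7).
41

Using the Chinese Remainder Theorem:
M = product of moduli = 3157
For equation 1: M_1 = 287, 287 ≡ 1 (mod 11), inverse of 287 mod 11 is 1 (check: 1 × 1 = 1 ≡ 1 (mod 11))
For equation 2: M_2 = 77, 77 ≡ 36 (mod 41), inverse of 77 mod 41 is 8 (check: 36 × 8 = 288 ≡ 1 (mod 41))
For equation 3: M_3 = 451, 451 ≡ 3 (mod 7), inverse of 451 mod 7 is 5 (check: 3 × 5 = 15 ≡ 1 (mod 7))
Combine: y ≡ Σ r_i×M_i×(M_i⁻¹ mod m_i) = 8×287×1 + 0×77×8 + 6×451×5 = 2296 + 0 + 13530 = 15826
15826 mod 3157 = 41
y ≡ 41 (mod 3157)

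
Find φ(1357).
1276

Prime factorization: 1357 = 23 × 59
Using the formula φ(n) = n × Π(1 - 1/p) for each prime factor p:
φ(1357) = 1357 × (1 - 1/23) × (1 - 1/59)
φ(1357) = 1276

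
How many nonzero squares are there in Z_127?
For prime 127, there are (p-1)/2 = (127-1)/2 = 63 quadratic residues (excluding 0).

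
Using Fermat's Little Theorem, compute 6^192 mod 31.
By Fermat: 6^{30} ≡ 1 (mod 31). 192 = 6×30 + 12. So 6^{192} ≡ 6^{12} ≡ 1 (mod 31)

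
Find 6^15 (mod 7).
Using Fermat: 6^{6} ≡ 1 (mod 7). 15 ≡ 3 (mod 6). So 6^{15} ≡ 6^{3} ≡ 6 (mod 7)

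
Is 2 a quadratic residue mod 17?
By Euler's criterion: 2^{8} ≡ 1 (mod 17). Since this equals 1, 2 is a QR.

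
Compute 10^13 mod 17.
Using repeated squaring. 13 = 8 + 4 + 1 (binary 1101). Repeated squaring mod 17: 10^1 ≡ 10; 10^2 ≡ 10² = 100 ≡ 15; 10^4 ≡ 15² = 225 ≡ 4; 10^8 ≡ 4² = 16 ≡ 16. Multiply: 10^13 = 10^8 × 10^4 × 10^1 ≡ 16 × 4 × 10 (mod 17): 16 × 4 = 64 ≡ 13; 13 × 10 = 130 ≡ 11. So 10^13 ≡ 11 (mod 17).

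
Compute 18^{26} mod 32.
0

Using successive squaring:
Binary expansion of 26: 11010
Powers of 18 mod 32 (each is the square of the previous):
  18^1 ≡ 18 (mod 32)
  18^2 ≡ 18² = 324 ≡ 4 (mod 32)
  18^4 ≡ 4² = 16 ≡ 16 (mod 32)
  18^8 ≡ 16² = 256 ≡ 0 (mod 32)
  18^16 ≡ 0² = 0 ≡ 0 (mod 32)
26 = 16 + 8 + 2, so 18^26 = 18^16 × 18^8 × 18^2 ≡ 0 × 0 × 4 (mod 32)
Multiplying step by step:
  0 × 0 = 0 ≡ 0 (mod 32)
  0 × 4 = 0 ≡ 0 (mod 32)
Result: 18^26 ≡ 0 (mod 32)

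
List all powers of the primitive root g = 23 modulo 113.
g^1, g^2, ..., g^{112} mod 113: {23, 77, 76, 53, 89, 13, 73, 97, 84, 11, 27, 56, 45, 18, 75, 30, 12, 50, 20, 8, 71, 51, 43, 85, 34, 104, 19, 98, 107, 88, 103, 109, 21, 31, 35, 14, 96, 61, 47, 64, 3, 69, 5, 2, 46, 41, 39, 106, 65, 26, 33, 81, 55, 22, 54, 112, 90, 36, 37, 60, 24, 100, 40, 16, 29, 102, 86, 57, 68, 95, 38, 83, 101, 63, 93, 105, 42, 62, 70, 28, 79, 9, 94, 15, 6, 25, 10, 4, 92, 82, 78, 99, 17, 52, 66, 49, 110, 44, 108, 111, 67, 72, 74, 7, 48, 87, 80, 32, 58, 91, 59, 1}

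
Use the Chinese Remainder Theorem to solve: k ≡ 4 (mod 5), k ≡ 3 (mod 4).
M = 5 × 4 = 20. M₁ = 4, y₁ ≡ 4 (mod 5). M₂ = 5, y₂ ≡ 1 (mod 4). k = 4×4×4 + 3×5×1 ≡ 19 (mod 20)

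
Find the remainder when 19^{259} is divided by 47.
By Fermat: 19^{46} ≡ 1 (mod 47). 259 = 5×46 + 29. So 19^{259} ≡ 19^{29} ≡ 38 (mod 47)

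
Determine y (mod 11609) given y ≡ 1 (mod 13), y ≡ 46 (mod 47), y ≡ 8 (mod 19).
7190

Using the Chinese Remainder Theorem:
M = product of moduli = 11609
For equation 1: M_1 = 893, 893 ≡ 9 (mod 13), inverse of 893 mod 13 is 3 (check: 9 × 3 = 27 ≡ 1 (mod 13))
For equation 2: M_2 = 247, 247 ≡ 12 (mod 47), inverse of 247 mod 47 is 4 (check: 12 × 4 = 48 ≡ 1 (mod 47))
For equation 3: M_3 = 611, 611 ≡ 3 (mod 19), inverse of 611 mod 19 is 13 (check: 3 × 13 = 39 ≡ 1 (mod 19))
Combine: y ≡ Σ r_i×M_i×(M_i⁻¹ mod m_i) = 1×893×3 + 46×247×4 + 8×611×13 = 2679 + 45448 + 63544 = 111671
111671 mod 11609 = 7190
y ≡ 7190 (mod 11609)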